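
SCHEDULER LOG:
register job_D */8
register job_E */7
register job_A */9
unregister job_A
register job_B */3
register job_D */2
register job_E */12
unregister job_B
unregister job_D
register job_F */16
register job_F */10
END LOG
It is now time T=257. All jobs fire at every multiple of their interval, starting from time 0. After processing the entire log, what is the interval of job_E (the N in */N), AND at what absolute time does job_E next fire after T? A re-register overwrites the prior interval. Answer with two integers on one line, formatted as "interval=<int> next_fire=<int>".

Op 1: register job_D */8 -> active={job_D:*/8}
Op 2: register job_E */7 -> active={job_D:*/8, job_E:*/7}
Op 3: register job_A */9 -> active={job_A:*/9, job_D:*/8, job_E:*/7}
Op 4: unregister job_A -> active={job_D:*/8, job_E:*/7}
Op 5: register job_B */3 -> active={job_B:*/3, job_D:*/8, job_E:*/7}
Op 6: register job_D */2 -> active={job_B:*/3, job_D:*/2, job_E:*/7}
Op 7: register job_E */12 -> active={job_B:*/3, job_D:*/2, job_E:*/12}
Op 8: unregister job_B -> active={job_D:*/2, job_E:*/12}
Op 9: unregister job_D -> active={job_E:*/12}
Op 10: register job_F */16 -> active={job_E:*/12, job_F:*/16}
Op 11: register job_F */10 -> active={job_E:*/12, job_F:*/10}
Final interval of job_E = 12
Next fire of job_E after T=257: (257//12+1)*12 = 264

Answer: interval=12 next_fire=264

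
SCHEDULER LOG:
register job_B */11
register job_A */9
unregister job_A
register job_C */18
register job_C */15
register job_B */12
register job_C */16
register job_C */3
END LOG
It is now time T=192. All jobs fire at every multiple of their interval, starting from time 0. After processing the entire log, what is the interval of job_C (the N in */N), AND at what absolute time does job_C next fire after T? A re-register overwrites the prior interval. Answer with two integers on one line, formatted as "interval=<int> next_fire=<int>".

Op 1: register job_B */11 -> active={job_B:*/11}
Op 2: register job_A */9 -> active={job_A:*/9, job_B:*/11}
Op 3: unregister job_A -> active={job_B:*/11}
Op 4: register job_C */18 -> active={job_B:*/11, job_C:*/18}
Op 5: register job_C */15 -> active={job_B:*/11, job_C:*/15}
Op 6: register job_B */12 -> active={job_B:*/12, job_C:*/15}
Op 7: register job_C */16 -> active={job_B:*/12, job_C:*/16}
Op 8: register job_C */3 -> active={job_B:*/12, job_C:*/3}
Final interval of job_C = 3
Next fire of job_C after T=192: (192//3+1)*3 = 195

Answer: interval=3 next_fire=195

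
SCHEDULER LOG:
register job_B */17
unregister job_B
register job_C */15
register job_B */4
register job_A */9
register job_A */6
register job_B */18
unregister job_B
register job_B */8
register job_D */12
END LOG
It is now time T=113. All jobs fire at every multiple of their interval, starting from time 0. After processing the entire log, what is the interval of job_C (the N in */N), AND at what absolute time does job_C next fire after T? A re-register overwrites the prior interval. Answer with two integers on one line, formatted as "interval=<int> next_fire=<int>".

Op 1: register job_B */17 -> active={job_B:*/17}
Op 2: unregister job_B -> active={}
Op 3: register job_C */15 -> active={job_C:*/15}
Op 4: register job_B */4 -> active={job_B:*/4, job_C:*/15}
Op 5: register job_A */9 -> active={job_A:*/9, job_B:*/4, job_C:*/15}
Op 6: register job_A */6 -> active={job_A:*/6, job_B:*/4, job_C:*/15}
Op 7: register job_B */18 -> active={job_A:*/6, job_B:*/18, job_C:*/15}
Op 8: unregister job_B -> active={job_A:*/6, job_C:*/15}
Op 9: register job_B */8 -> active={job_A:*/6, job_B:*/8, job_C:*/15}
Op 10: register job_D */12 -> active={job_A:*/6, job_B:*/8, job_C:*/15, job_D:*/12}
Final interval of job_C = 15
Next fire of job_C after T=113: (113//15+1)*15 = 120

Answer: interval=15 next_fire=120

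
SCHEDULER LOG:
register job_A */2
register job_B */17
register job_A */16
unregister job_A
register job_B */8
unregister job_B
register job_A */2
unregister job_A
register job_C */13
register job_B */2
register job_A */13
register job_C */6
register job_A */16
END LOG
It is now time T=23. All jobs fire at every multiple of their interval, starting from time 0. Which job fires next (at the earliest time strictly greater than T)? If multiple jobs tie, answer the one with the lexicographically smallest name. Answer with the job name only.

Answer: job_B

Derivation:
Op 1: register job_A */2 -> active={job_A:*/2}
Op 2: register job_B */17 -> active={job_A:*/2, job_B:*/17}
Op 3: register job_A */16 -> active={job_A:*/16, job_B:*/17}
Op 4: unregister job_A -> active={job_B:*/17}
Op 5: register job_B */8 -> active={job_B:*/8}
Op 6: unregister job_B -> active={}
Op 7: register job_A */2 -> active={job_A:*/2}
Op 8: unregister job_A -> active={}
Op 9: register job_C */13 -> active={job_C:*/13}
Op 10: register job_B */2 -> active={job_B:*/2, job_C:*/13}
Op 11: register job_A */13 -> active={job_A:*/13, job_B:*/2, job_C:*/13}
Op 12: register job_C */6 -> active={job_A:*/13, job_B:*/2, job_C:*/6}
Op 13: register job_A */16 -> active={job_A:*/16, job_B:*/2, job_C:*/6}
  job_A: interval 16, next fire after T=23 is 32
  job_B: interval 2, next fire after T=23 is 24
  job_C: interval 6, next fire after T=23 is 24
Earliest = 24, winner (lex tiebreak) = job_B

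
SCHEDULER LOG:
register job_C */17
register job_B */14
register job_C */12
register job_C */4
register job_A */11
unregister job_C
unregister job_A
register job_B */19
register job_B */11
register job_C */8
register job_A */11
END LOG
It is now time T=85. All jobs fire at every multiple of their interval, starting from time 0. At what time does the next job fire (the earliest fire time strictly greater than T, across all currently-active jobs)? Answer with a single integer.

Answer: 88

Derivation:
Op 1: register job_C */17 -> active={job_C:*/17}
Op 2: register job_B */14 -> active={job_B:*/14, job_C:*/17}
Op 3: register job_C */12 -> active={job_B:*/14, job_C:*/12}
Op 4: register job_C */4 -> active={job_B:*/14, job_C:*/4}
Op 5: register job_A */11 -> active={job_A:*/11, job_B:*/14, job_C:*/4}
Op 6: unregister job_C -> active={job_A:*/11, job_B:*/14}
Op 7: unregister job_A -> active={job_B:*/14}
Op 8: register job_B */19 -> active={job_B:*/19}
Op 9: register job_B */11 -> active={job_B:*/11}
Op 10: register job_C */8 -> active={job_B:*/11, job_C:*/8}
Op 11: register job_A */11 -> active={job_A:*/11, job_B:*/11, job_C:*/8}
  job_A: interval 11, next fire after T=85 is 88
  job_B: interval 11, next fire after T=85 is 88
  job_C: interval 8, next fire after T=85 is 88
Earliest fire time = 88 (job job_A)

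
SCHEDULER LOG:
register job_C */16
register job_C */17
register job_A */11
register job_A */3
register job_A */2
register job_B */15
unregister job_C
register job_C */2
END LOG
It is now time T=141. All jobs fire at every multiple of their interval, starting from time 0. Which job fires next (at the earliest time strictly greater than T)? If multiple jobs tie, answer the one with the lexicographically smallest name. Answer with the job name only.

Op 1: register job_C */16 -> active={job_C:*/16}
Op 2: register job_C */17 -> active={job_C:*/17}
Op 3: register job_A */11 -> active={job_A:*/11, job_C:*/17}
Op 4: register job_A */3 -> active={job_A:*/3, job_C:*/17}
Op 5: register job_A */2 -> active={job_A:*/2, job_C:*/17}
Op 6: register job_B */15 -> active={job_A:*/2, job_B:*/15, job_C:*/17}
Op 7: unregister job_C -> active={job_A:*/2, job_B:*/15}
Op 8: register job_C */2 -> active={job_A:*/2, job_B:*/15, job_C:*/2}
  job_A: interval 2, next fire after T=141 is 142
  job_B: interval 15, next fire after T=141 is 150
  job_C: interval 2, next fire after T=141 is 142
Earliest = 142, winner (lex tiebreak) = job_A

Answer: job_A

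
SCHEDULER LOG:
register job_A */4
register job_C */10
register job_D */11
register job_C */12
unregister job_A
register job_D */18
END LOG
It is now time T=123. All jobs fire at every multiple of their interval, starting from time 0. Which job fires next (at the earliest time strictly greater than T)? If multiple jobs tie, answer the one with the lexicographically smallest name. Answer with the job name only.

Answer: job_D

Derivation:
Op 1: register job_A */4 -> active={job_A:*/4}
Op 2: register job_C */10 -> active={job_A:*/4, job_C:*/10}
Op 3: register job_D */11 -> active={job_A:*/4, job_C:*/10, job_D:*/11}
Op 4: register job_C */12 -> active={job_A:*/4, job_C:*/12, job_D:*/11}
Op 5: unregister job_A -> active={job_C:*/12, job_D:*/11}
Op 6: register job_D */18 -> active={job_C:*/12, job_D:*/18}
  job_C: interval 12, next fire after T=123 is 132
  job_D: interval 18, next fire after T=123 is 126
Earliest = 126, winner (lex tiebreak) = job_D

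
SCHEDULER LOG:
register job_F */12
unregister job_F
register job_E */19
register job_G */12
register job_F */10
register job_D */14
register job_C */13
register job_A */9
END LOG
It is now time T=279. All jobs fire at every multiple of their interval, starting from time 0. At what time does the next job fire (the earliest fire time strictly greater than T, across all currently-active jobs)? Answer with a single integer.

Op 1: register job_F */12 -> active={job_F:*/12}
Op 2: unregister job_F -> active={}
Op 3: register job_E */19 -> active={job_E:*/19}
Op 4: register job_G */12 -> active={job_E:*/19, job_G:*/12}
Op 5: register job_F */10 -> active={job_E:*/19, job_F:*/10, job_G:*/12}
Op 6: register job_D */14 -> active={job_D:*/14, job_E:*/19, job_F:*/10, job_G:*/12}
Op 7: register job_C */13 -> active={job_C:*/13, job_D:*/14, job_E:*/19, job_F:*/10, job_G:*/12}
Op 8: register job_A */9 -> active={job_A:*/9, job_C:*/13, job_D:*/14, job_E:*/19, job_F:*/10, job_G:*/12}
  job_A: interval 9, next fire after T=279 is 288
  job_C: interval 13, next fire after T=279 is 286
  job_D: interval 14, next fire after T=279 is 280
  job_E: interval 19, next fire after T=279 is 285
  job_F: interval 10, next fire after T=279 is 280
  job_G: interval 12, next fire after T=279 is 288
Earliest fire time = 280 (job job_D)

Answer: 280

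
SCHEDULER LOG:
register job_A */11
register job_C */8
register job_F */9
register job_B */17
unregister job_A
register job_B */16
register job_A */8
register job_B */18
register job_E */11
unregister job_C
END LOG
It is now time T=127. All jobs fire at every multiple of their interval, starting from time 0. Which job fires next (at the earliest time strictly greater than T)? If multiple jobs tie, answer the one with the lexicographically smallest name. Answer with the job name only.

Op 1: register job_A */11 -> active={job_A:*/11}
Op 2: register job_C */8 -> active={job_A:*/11, job_C:*/8}
Op 3: register job_F */9 -> active={job_A:*/11, job_C:*/8, job_F:*/9}
Op 4: register job_B */17 -> active={job_A:*/11, job_B:*/17, job_C:*/8, job_F:*/9}
Op 5: unregister job_A -> active={job_B:*/17, job_C:*/8, job_F:*/9}
Op 6: register job_B */16 -> active={job_B:*/16, job_C:*/8, job_F:*/9}
Op 7: register job_A */8 -> active={job_A:*/8, job_B:*/16, job_C:*/8, job_F:*/9}
Op 8: register job_B */18 -> active={job_A:*/8, job_B:*/18, job_C:*/8, job_F:*/9}
Op 9: register job_E */11 -> active={job_A:*/8, job_B:*/18, job_C:*/8, job_E:*/11, job_F:*/9}
Op 10: unregister job_C -> active={job_A:*/8, job_B:*/18, job_E:*/11, job_F:*/9}
  job_A: interval 8, next fire after T=127 is 128
  job_B: interval 18, next fire after T=127 is 144
  job_E: interval 11, next fire after T=127 is 132
  job_F: interval 9, next fire after T=127 is 135
Earliest = 128, winner (lex tiebreak) = job_A

Answer: job_A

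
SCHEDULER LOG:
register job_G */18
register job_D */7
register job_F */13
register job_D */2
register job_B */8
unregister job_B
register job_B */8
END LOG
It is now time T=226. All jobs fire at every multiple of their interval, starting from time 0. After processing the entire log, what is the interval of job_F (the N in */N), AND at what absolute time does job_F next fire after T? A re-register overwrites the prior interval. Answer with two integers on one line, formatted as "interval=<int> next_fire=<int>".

Op 1: register job_G */18 -> active={job_G:*/18}
Op 2: register job_D */7 -> active={job_D:*/7, job_G:*/18}
Op 3: register job_F */13 -> active={job_D:*/7, job_F:*/13, job_G:*/18}
Op 4: register job_D */2 -> active={job_D:*/2, job_F:*/13, job_G:*/18}
Op 5: register job_B */8 -> active={job_B:*/8, job_D:*/2, job_F:*/13, job_G:*/18}
Op 6: unregister job_B -> active={job_D:*/2, job_F:*/13, job_G:*/18}
Op 7: register job_B */8 -> active={job_B:*/8, job_D:*/2, job_F:*/13, job_G:*/18}
Final interval of job_F = 13
Next fire of job_F after T=226: (226//13+1)*13 = 234

Answer: interval=13 next_fire=234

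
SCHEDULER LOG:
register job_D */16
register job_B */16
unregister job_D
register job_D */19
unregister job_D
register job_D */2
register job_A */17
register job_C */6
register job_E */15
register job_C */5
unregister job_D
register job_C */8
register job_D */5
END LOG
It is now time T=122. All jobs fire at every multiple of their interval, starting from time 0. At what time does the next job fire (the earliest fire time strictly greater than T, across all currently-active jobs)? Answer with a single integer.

Op 1: register job_D */16 -> active={job_D:*/16}
Op 2: register job_B */16 -> active={job_B:*/16, job_D:*/16}
Op 3: unregister job_D -> active={job_B:*/16}
Op 4: register job_D */19 -> active={job_B:*/16, job_D:*/19}
Op 5: unregister job_D -> active={job_B:*/16}
Op 6: register job_D */2 -> active={job_B:*/16, job_D:*/2}
Op 7: register job_A */17 -> active={job_A:*/17, job_B:*/16, job_D:*/2}
Op 8: register job_C */6 -> active={job_A:*/17, job_B:*/16, job_C:*/6, job_D:*/2}
Op 9: register job_E */15 -> active={job_A:*/17, job_B:*/16, job_C:*/6, job_D:*/2, job_E:*/15}
Op 10: register job_C */5 -> active={job_A:*/17, job_B:*/16, job_C:*/5, job_D:*/2, job_E:*/15}
Op 11: unregister job_D -> active={job_A:*/17, job_B:*/16, job_C:*/5, job_E:*/15}
Op 12: register job_C */8 -> active={job_A:*/17, job_B:*/16, job_C:*/8, job_E:*/15}
Op 13: register job_D */5 -> active={job_A:*/17, job_B:*/16, job_C:*/8, job_D:*/5, job_E:*/15}
  job_A: interval 17, next fire after T=122 is 136
  job_B: interval 16, next fire after T=122 is 128
  job_C: interval 8, next fire after T=122 is 128
  job_D: interval 5, next fire after T=122 is 125
  job_E: interval 15, next fire after T=122 is 135
Earliest fire time = 125 (job job_D)

Answer: 125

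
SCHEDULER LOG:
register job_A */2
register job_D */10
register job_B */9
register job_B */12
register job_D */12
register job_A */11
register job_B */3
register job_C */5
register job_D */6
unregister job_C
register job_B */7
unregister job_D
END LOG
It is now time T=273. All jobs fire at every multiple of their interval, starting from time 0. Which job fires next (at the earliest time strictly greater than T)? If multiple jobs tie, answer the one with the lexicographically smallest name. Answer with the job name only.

Op 1: register job_A */2 -> active={job_A:*/2}
Op 2: register job_D */10 -> active={job_A:*/2, job_D:*/10}
Op 3: register job_B */9 -> active={job_A:*/2, job_B:*/9, job_D:*/10}
Op 4: register job_B */12 -> active={job_A:*/2, job_B:*/12, job_D:*/10}
Op 5: register job_D */12 -> active={job_A:*/2, job_B:*/12, job_D:*/12}
Op 6: register job_A */11 -> active={job_A:*/11, job_B:*/12, job_D:*/12}
Op 7: register job_B */3 -> active={job_A:*/11, job_B:*/3, job_D:*/12}
Op 8: register job_C */5 -> active={job_A:*/11, job_B:*/3, job_C:*/5, job_D:*/12}
Op 9: register job_D */6 -> active={job_A:*/11, job_B:*/3, job_C:*/5, job_D:*/6}
Op 10: unregister job_C -> active={job_A:*/11, job_B:*/3, job_D:*/6}
Op 11: register job_B */7 -> active={job_A:*/11, job_B:*/7, job_D:*/6}
Op 12: unregister job_D -> active={job_A:*/11, job_B:*/7}
  job_A: interval 11, next fire after T=273 is 275
  job_B: interval 7, next fire after T=273 is 280
Earliest = 275, winner (lex tiebreak) = job_A

Answer: job_A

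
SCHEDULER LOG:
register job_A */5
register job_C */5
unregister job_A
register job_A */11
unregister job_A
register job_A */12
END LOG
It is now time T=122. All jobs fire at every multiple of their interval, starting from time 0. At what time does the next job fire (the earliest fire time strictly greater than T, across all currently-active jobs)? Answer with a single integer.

Answer: 125

Derivation:
Op 1: register job_A */5 -> active={job_A:*/5}
Op 2: register job_C */5 -> active={job_A:*/5, job_C:*/5}
Op 3: unregister job_A -> active={job_C:*/5}
Op 4: register job_A */11 -> active={job_A:*/11, job_C:*/5}
Op 5: unregister job_A -> active={job_C:*/5}
Op 6: register job_A */12 -> active={job_A:*/12, job_C:*/5}
  job_A: interval 12, next fire after T=122 is 132
  job_C: interval 5, next fire after T=122 is 125
Earliest fire time = 125 (job job_C)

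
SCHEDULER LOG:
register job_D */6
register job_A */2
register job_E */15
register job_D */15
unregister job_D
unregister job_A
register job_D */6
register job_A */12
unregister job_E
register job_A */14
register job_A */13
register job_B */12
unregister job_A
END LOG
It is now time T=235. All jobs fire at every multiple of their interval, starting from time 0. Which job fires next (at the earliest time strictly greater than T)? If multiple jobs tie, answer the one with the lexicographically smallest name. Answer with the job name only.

Op 1: register job_D */6 -> active={job_D:*/6}
Op 2: register job_A */2 -> active={job_A:*/2, job_D:*/6}
Op 3: register job_E */15 -> active={job_A:*/2, job_D:*/6, job_E:*/15}
Op 4: register job_D */15 -> active={job_A:*/2, job_D:*/15, job_E:*/15}
Op 5: unregister job_D -> active={job_A:*/2, job_E:*/15}
Op 6: unregister job_A -> active={job_E:*/15}
Op 7: register job_D */6 -> active={job_D:*/6, job_E:*/15}
Op 8: register job_A */12 -> active={job_A:*/12, job_D:*/6, job_E:*/15}
Op 9: unregister job_E -> active={job_A:*/12, job_D:*/6}
Op 10: register job_A */14 -> active={job_A:*/14, job_D:*/6}
Op 11: register job_A */13 -> active={job_A:*/13, job_D:*/6}
Op 12: register job_B */12 -> active={job_A:*/13, job_B:*/12, job_D:*/6}
Op 13: unregister job_A -> active={job_B:*/12, job_D:*/6}
  job_B: interval 12, next fire after T=235 is 240
  job_D: interval 6, next fire after T=235 is 240
Earliest = 240, winner (lex tiebreak) = job_B

Answer: job_B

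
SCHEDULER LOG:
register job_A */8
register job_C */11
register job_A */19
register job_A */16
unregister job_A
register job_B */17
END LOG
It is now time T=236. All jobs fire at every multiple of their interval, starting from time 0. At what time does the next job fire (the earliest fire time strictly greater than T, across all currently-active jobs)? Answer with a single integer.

Answer: 238

Derivation:
Op 1: register job_A */8 -> active={job_A:*/8}
Op 2: register job_C */11 -> active={job_A:*/8, job_C:*/11}
Op 3: register job_A */19 -> active={job_A:*/19, job_C:*/11}
Op 4: register job_A */16 -> active={job_A:*/16, job_C:*/11}
Op 5: unregister job_A -> active={job_C:*/11}
Op 6: register job_B */17 -> active={job_B:*/17, job_C:*/11}
  job_B: interval 17, next fire after T=236 is 238
  job_C: interval 11, next fire after T=236 is 242
Earliest fire time = 238 (job job_B)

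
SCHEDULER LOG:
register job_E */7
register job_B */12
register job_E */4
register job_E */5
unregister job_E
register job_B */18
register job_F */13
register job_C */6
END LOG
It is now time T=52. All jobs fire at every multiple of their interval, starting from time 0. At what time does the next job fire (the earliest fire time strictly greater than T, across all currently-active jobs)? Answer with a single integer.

Answer: 54

Derivation:
Op 1: register job_E */7 -> active={job_E:*/7}
Op 2: register job_B */12 -> active={job_B:*/12, job_E:*/7}
Op 3: register job_E */4 -> active={job_B:*/12, job_E:*/4}
Op 4: register job_E */5 -> active={job_B:*/12, job_E:*/5}
Op 5: unregister job_E -> active={job_B:*/12}
Op 6: register job_B */18 -> active={job_B:*/18}
Op 7: register job_F */13 -> active={job_B:*/18, job_F:*/13}
Op 8: register job_C */6 -> active={job_B:*/18, job_C:*/6, job_F:*/13}
  job_B: interval 18, next fire after T=52 is 54
  job_C: interval 6, next fire after T=52 is 54
  job_F: interval 13, next fire after T=52 is 65
Earliest fire time = 54 (job job_B)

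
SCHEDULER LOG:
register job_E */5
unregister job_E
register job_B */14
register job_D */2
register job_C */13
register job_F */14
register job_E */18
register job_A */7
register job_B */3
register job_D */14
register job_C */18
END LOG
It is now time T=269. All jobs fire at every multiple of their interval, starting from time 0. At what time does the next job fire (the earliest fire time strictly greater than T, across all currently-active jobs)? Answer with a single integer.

Op 1: register job_E */5 -> active={job_E:*/5}
Op 2: unregister job_E -> active={}
Op 3: register job_B */14 -> active={job_B:*/14}
Op 4: register job_D */2 -> active={job_B:*/14, job_D:*/2}
Op 5: register job_C */13 -> active={job_B:*/14, job_C:*/13, job_D:*/2}
Op 6: register job_F */14 -> active={job_B:*/14, job_C:*/13, job_D:*/2, job_F:*/14}
Op 7: register job_E */18 -> active={job_B:*/14, job_C:*/13, job_D:*/2, job_E:*/18, job_F:*/14}
Op 8: register job_A */7 -> active={job_A:*/7, job_B:*/14, job_C:*/13, job_D:*/2, job_E:*/18, job_F:*/14}
Op 9: register job_B */3 -> active={job_A:*/7, job_B:*/3, job_C:*/13, job_D:*/2, job_E:*/18, job_F:*/14}
Op 10: register job_D */14 -> active={job_A:*/7, job_B:*/3, job_C:*/13, job_D:*/14, job_E:*/18, job_F:*/14}
Op 11: register job_C */18 -> active={job_A:*/7, job_B:*/3, job_C:*/18, job_D:*/14, job_E:*/18, job_F:*/14}
  job_A: interval 7, next fire after T=269 is 273
  job_B: interval 3, next fire after T=269 is 270
  job_C: interval 18, next fire after T=269 is 270
  job_D: interval 14, next fire after T=269 is 280
  job_E: interval 18, next fire after T=269 is 270
  job_F: interval 14, next fire after T=269 is 280
Earliest fire time = 270 (job job_B)

Answer: 270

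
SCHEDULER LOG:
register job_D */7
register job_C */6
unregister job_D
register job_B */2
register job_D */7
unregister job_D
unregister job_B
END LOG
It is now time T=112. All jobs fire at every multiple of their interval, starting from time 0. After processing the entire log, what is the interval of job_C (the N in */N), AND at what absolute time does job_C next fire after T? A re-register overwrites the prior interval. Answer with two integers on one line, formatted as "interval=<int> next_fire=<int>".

Answer: interval=6 next_fire=114

Derivation:
Op 1: register job_D */7 -> active={job_D:*/7}
Op 2: register job_C */6 -> active={job_C:*/6, job_D:*/7}
Op 3: unregister job_D -> active={job_C:*/6}
Op 4: register job_B */2 -> active={job_B:*/2, job_C:*/6}
Op 5: register job_D */7 -> active={job_B:*/2, job_C:*/6, job_D:*/7}
Op 6: unregister job_D -> active={job_B:*/2, job_C:*/6}
Op 7: unregister job_B -> active={job_C:*/6}
Final interval of job_C = 6
Next fire of job_C after T=112: (112//6+1)*6 = 114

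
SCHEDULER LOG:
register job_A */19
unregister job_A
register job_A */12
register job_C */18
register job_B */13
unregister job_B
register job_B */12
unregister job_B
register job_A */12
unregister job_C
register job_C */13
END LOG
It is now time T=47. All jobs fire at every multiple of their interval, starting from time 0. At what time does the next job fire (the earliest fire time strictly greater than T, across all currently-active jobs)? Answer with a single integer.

Answer: 48

Derivation:
Op 1: register job_A */19 -> active={job_A:*/19}
Op 2: unregister job_A -> active={}
Op 3: register job_A */12 -> active={job_A:*/12}
Op 4: register job_C */18 -> active={job_A:*/12, job_C:*/18}
Op 5: register job_B */13 -> active={job_A:*/12, job_B:*/13, job_C:*/18}
Op 6: unregister job_B -> active={job_A:*/12, job_C:*/18}
Op 7: register job_B */12 -> active={job_A:*/12, job_B:*/12, job_C:*/18}
Op 8: unregister job_B -> active={job_A:*/12, job_C:*/18}
Op 9: register job_A */12 -> active={job_A:*/12, job_C:*/18}
Op 10: unregister job_C -> active={job_A:*/12}
Op 11: register job_C */13 -> active={job_A:*/12, job_C:*/13}
  job_A: interval 12, next fire after T=47 is 48
  job_C: interval 13, next fire after T=47 is 52
Earliest fire time = 48 (job job_A)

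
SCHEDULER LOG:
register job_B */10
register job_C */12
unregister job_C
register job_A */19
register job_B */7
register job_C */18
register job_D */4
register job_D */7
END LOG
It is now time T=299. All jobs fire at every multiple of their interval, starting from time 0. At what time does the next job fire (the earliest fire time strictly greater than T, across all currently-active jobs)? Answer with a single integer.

Answer: 301

Derivation:
Op 1: register job_B */10 -> active={job_B:*/10}
Op 2: register job_C */12 -> active={job_B:*/10, job_C:*/12}
Op 3: unregister job_C -> active={job_B:*/10}
Op 4: register job_A */19 -> active={job_A:*/19, job_B:*/10}
Op 5: register job_B */7 -> active={job_A:*/19, job_B:*/7}
Op 6: register job_C */18 -> active={job_A:*/19, job_B:*/7, job_C:*/18}
Op 7: register job_D */4 -> active={job_A:*/19, job_B:*/7, job_C:*/18, job_D:*/4}
Op 8: register job_D */7 -> active={job_A:*/19, job_B:*/7, job_C:*/18, job_D:*/7}
  job_A: interval 19, next fire after T=299 is 304
  job_B: interval 7, next fire after T=299 is 301
  job_C: interval 18, next fire after T=299 is 306
  job_D: interval 7, next fire after T=299 is 301
Earliest fire time = 301 (job job_B)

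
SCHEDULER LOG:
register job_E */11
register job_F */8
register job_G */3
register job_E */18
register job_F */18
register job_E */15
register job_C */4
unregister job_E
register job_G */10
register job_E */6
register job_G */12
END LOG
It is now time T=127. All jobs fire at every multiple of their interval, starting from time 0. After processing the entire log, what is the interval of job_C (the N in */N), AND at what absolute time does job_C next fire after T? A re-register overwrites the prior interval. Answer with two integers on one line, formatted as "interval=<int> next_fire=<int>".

Op 1: register job_E */11 -> active={job_E:*/11}
Op 2: register job_F */8 -> active={job_E:*/11, job_F:*/8}
Op 3: register job_G */3 -> active={job_E:*/11, job_F:*/8, job_G:*/3}
Op 4: register job_E */18 -> active={job_E:*/18, job_F:*/8, job_G:*/3}
Op 5: register job_F */18 -> active={job_E:*/18, job_F:*/18, job_G:*/3}
Op 6: register job_E */15 -> active={job_E:*/15, job_F:*/18, job_G:*/3}
Op 7: register job_C */4 -> active={job_C:*/4, job_E:*/15, job_F:*/18, job_G:*/3}
Op 8: unregister job_E -> active={job_C:*/4, job_F:*/18, job_G:*/3}
Op 9: register job_G */10 -> active={job_C:*/4, job_F:*/18, job_G:*/10}
Op 10: register job_E */6 -> active={job_C:*/4, job_E:*/6, job_F:*/18, job_G:*/10}
Op 11: register job_G */12 -> active={job_C:*/4, job_E:*/6, job_F:*/18, job_G:*/12}
Final interval of job_C = 4
Next fire of job_C after T=127: (127//4+1)*4 = 128

Answer: interval=4 next_fire=128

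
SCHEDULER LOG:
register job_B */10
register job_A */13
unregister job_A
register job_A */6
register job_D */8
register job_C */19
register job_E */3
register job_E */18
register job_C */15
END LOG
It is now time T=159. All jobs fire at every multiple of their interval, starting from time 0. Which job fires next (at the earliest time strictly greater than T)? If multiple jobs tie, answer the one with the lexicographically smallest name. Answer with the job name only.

Answer: job_B

Derivation:
Op 1: register job_B */10 -> active={job_B:*/10}
Op 2: register job_A */13 -> active={job_A:*/13, job_B:*/10}
Op 3: unregister job_A -> active={job_B:*/10}
Op 4: register job_A */6 -> active={job_A:*/6, job_B:*/10}
Op 5: register job_D */8 -> active={job_A:*/6, job_B:*/10, job_D:*/8}
Op 6: register job_C */19 -> active={job_A:*/6, job_B:*/10, job_C:*/19, job_D:*/8}
Op 7: register job_E */3 -> active={job_A:*/6, job_B:*/10, job_C:*/19, job_D:*/8, job_E:*/3}
Op 8: register job_E */18 -> active={job_A:*/6, job_B:*/10, job_C:*/19, job_D:*/8, job_E:*/18}
Op 9: register job_C */15 -> active={job_A:*/6, job_B:*/10, job_C:*/15, job_D:*/8, job_E:*/18}
  job_A: interval 6, next fire after T=159 is 162
  job_B: interval 10, next fire after T=159 is 160
  job_C: interval 15, next fire after T=159 is 165
  job_D: interval 8, next fire after T=159 is 160
  job_E: interval 18, next fire after T=159 is 162
Earliest = 160, winner (lex tiebreak) = job_B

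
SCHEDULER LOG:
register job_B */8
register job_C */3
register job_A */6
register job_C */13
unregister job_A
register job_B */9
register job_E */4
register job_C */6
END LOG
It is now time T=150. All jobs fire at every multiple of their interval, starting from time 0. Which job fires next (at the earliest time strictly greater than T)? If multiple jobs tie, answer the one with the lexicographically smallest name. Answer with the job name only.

Op 1: register job_B */8 -> active={job_B:*/8}
Op 2: register job_C */3 -> active={job_B:*/8, job_C:*/3}
Op 3: register job_A */6 -> active={job_A:*/6, job_B:*/8, job_C:*/3}
Op 4: register job_C */13 -> active={job_A:*/6, job_B:*/8, job_C:*/13}
Op 5: unregister job_A -> active={job_B:*/8, job_C:*/13}
Op 6: register job_B */9 -> active={job_B:*/9, job_C:*/13}
Op 7: register job_E */4 -> active={job_B:*/9, job_C:*/13, job_E:*/4}
Op 8: register job_C */6 -> active={job_B:*/9, job_C:*/6, job_E:*/4}
  job_B: interval 9, next fire after T=150 is 153
  job_C: interval 6, next fire after T=150 is 156
  job_E: interval 4, next fire after T=150 is 152
Earliest = 152, winner (lex tiebreak) = job_E

Answer: job_E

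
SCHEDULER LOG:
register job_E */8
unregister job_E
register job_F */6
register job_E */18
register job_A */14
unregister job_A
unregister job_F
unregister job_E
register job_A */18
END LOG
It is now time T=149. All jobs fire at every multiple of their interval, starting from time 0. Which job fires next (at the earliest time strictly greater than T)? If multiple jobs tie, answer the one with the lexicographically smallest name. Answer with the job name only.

Answer: job_A

Derivation:
Op 1: register job_E */8 -> active={job_E:*/8}
Op 2: unregister job_E -> active={}
Op 3: register job_F */6 -> active={job_F:*/6}
Op 4: register job_E */18 -> active={job_E:*/18, job_F:*/6}
Op 5: register job_A */14 -> active={job_A:*/14, job_E:*/18, job_F:*/6}
Op 6: unregister job_A -> active={job_E:*/18, job_F:*/6}
Op 7: unregister job_F -> active={job_E:*/18}
Op 8: unregister job_E -> active={}
Op 9: register job_A */18 -> active={job_A:*/18}
  job_A: interval 18, next fire after T=149 is 162
Earliest = 162, winner (lex tiebreak) = job_A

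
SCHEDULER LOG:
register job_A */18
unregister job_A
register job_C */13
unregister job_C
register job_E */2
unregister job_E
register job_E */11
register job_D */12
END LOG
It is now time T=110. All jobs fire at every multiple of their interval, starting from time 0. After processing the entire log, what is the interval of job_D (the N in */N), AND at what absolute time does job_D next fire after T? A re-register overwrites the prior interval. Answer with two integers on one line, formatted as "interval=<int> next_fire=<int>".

Op 1: register job_A */18 -> active={job_A:*/18}
Op 2: unregister job_A -> active={}
Op 3: register job_C */13 -> active={job_C:*/13}
Op 4: unregister job_C -> active={}
Op 5: register job_E */2 -> active={job_E:*/2}
Op 6: unregister job_E -> active={}
Op 7: register job_E */11 -> active={job_E:*/11}
Op 8: register job_D */12 -> active={job_D:*/12, job_E:*/11}
Final interval of job_D = 12
Next fire of job_D after T=110: (110//12+1)*12 = 120

Answer: interval=12 next_fire=120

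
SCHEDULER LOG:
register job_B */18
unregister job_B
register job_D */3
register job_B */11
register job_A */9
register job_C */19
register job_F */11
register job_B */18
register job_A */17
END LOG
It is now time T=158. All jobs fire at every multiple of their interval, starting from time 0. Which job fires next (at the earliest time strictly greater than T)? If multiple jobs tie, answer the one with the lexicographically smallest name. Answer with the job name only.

Op 1: register job_B */18 -> active={job_B:*/18}
Op 2: unregister job_B -> active={}
Op 3: register job_D */3 -> active={job_D:*/3}
Op 4: register job_B */11 -> active={job_B:*/11, job_D:*/3}
Op 5: register job_A */9 -> active={job_A:*/9, job_B:*/11, job_D:*/3}
Op 6: register job_C */19 -> active={job_A:*/9, job_B:*/11, job_C:*/19, job_D:*/3}
Op 7: register job_F */11 -> active={job_A:*/9, job_B:*/11, job_C:*/19, job_D:*/3, job_F:*/11}
Op 8: register job_B */18 -> active={job_A:*/9, job_B:*/18, job_C:*/19, job_D:*/3, job_F:*/11}
Op 9: register job_A */17 -> active={job_A:*/17, job_B:*/18, job_C:*/19, job_D:*/3, job_F:*/11}
  job_A: interval 17, next fire after T=158 is 170
  job_B: interval 18, next fire after T=158 is 162
  job_C: interval 19, next fire after T=158 is 171
  job_D: interval 3, next fire after T=158 is 159
  job_F: interval 11, next fire after T=158 is 165
Earliest = 159, winner (lex tiebreak) = job_D

Answer: job_D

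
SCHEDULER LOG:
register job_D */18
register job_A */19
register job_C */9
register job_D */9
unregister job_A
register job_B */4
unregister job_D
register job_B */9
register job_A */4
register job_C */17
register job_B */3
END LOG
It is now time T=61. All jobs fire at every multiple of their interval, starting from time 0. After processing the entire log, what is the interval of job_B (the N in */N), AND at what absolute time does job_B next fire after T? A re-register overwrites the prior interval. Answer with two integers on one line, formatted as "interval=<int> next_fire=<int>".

Op 1: register job_D */18 -> active={job_D:*/18}
Op 2: register job_A */19 -> active={job_A:*/19, job_D:*/18}
Op 3: register job_C */9 -> active={job_A:*/19, job_C:*/9, job_D:*/18}
Op 4: register job_D */9 -> active={job_A:*/19, job_C:*/9, job_D:*/9}
Op 5: unregister job_A -> active={job_C:*/9, job_D:*/9}
Op 6: register job_B */4 -> active={job_B:*/4, job_C:*/9, job_D:*/9}
Op 7: unregister job_D -> active={job_B:*/4, job_C:*/9}
Op 8: register job_B */9 -> active={job_B:*/9, job_C:*/9}
Op 9: register job_A */4 -> active={job_A:*/4, job_B:*/9, job_C:*/9}
Op 10: register job_C */17 -> active={job_A:*/4, job_B:*/9, job_C:*/17}
Op 11: register job_B */3 -> active={job_A:*/4, job_B:*/3, job_C:*/17}
Final interval of job_B = 3
Next fire of job_B after T=61: (61//3+1)*3 = 63

Answer: interval=3 next_fire=63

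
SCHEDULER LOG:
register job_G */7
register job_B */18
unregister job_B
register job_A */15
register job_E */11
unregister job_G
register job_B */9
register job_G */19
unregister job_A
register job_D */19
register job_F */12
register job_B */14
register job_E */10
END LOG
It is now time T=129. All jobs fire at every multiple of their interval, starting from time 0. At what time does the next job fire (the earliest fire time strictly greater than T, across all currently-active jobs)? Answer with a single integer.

Answer: 130

Derivation:
Op 1: register job_G */7 -> active={job_G:*/7}
Op 2: register job_B */18 -> active={job_B:*/18, job_G:*/7}
Op 3: unregister job_B -> active={job_G:*/7}
Op 4: register job_A */15 -> active={job_A:*/15, job_G:*/7}
Op 5: register job_E */11 -> active={job_A:*/15, job_E:*/11, job_G:*/7}
Op 6: unregister job_G -> active={job_A:*/15, job_E:*/11}
Op 7: register job_B */9 -> active={job_A:*/15, job_B:*/9, job_E:*/11}
Op 8: register job_G */19 -> active={job_A:*/15, job_B:*/9, job_E:*/11, job_G:*/19}
Op 9: unregister job_A -> active={job_B:*/9, job_E:*/11, job_G:*/19}
Op 10: register job_D */19 -> active={job_B:*/9, job_D:*/19, job_E:*/11, job_G:*/19}
Op 11: register job_F */12 -> active={job_B:*/9, job_D:*/19, job_E:*/11, job_F:*/12, job_G:*/19}
Op 12: register job_B */14 -> active={job_B:*/14, job_D:*/19, job_E:*/11, job_F:*/12, job_G:*/19}
Op 13: register job_E */10 -> active={job_B:*/14, job_D:*/19, job_E:*/10, job_F:*/12, job_G:*/19}
  job_B: interval 14, next fire after T=129 is 140
  job_D: interval 19, next fire after T=129 is 133
  job_E: interval 10, next fire after T=129 is 130
  job_F: interval 12, next fire after T=129 is 132
  job_G: interval 19, next fire after T=129 is 133
Earliest fire time = 130 (job job_E)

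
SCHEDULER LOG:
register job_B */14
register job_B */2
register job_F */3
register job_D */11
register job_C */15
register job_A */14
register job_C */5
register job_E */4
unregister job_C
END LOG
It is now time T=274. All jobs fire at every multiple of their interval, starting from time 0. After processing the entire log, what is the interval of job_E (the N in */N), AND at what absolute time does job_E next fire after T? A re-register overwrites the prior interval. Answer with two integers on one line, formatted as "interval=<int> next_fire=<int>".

Answer: interval=4 next_fire=276

Derivation:
Op 1: register job_B */14 -> active={job_B:*/14}
Op 2: register job_B */2 -> active={job_B:*/2}
Op 3: register job_F */3 -> active={job_B:*/2, job_F:*/3}
Op 4: register job_D */11 -> active={job_B:*/2, job_D:*/11, job_F:*/3}
Op 5: register job_C */15 -> active={job_B:*/2, job_C:*/15, job_D:*/11, job_F:*/3}
Op 6: register job_A */14 -> active={job_A:*/14, job_B:*/2, job_C:*/15, job_D:*/11, job_F:*/3}
Op 7: register job_C */5 -> active={job_A:*/14, job_B:*/2, job_C:*/5, job_D:*/11, job_F:*/3}
Op 8: register job_E */4 -> active={job_A:*/14, job_B:*/2, job_C:*/5, job_D:*/11, job_E:*/4, job_F:*/3}
Op 9: unregister job_C -> active={job_A:*/14, job_B:*/2, job_D:*/11, job_E:*/4, job_F:*/3}
Final interval of job_E = 4
Next fire of job_E after T=274: (274//4+1)*4 = 276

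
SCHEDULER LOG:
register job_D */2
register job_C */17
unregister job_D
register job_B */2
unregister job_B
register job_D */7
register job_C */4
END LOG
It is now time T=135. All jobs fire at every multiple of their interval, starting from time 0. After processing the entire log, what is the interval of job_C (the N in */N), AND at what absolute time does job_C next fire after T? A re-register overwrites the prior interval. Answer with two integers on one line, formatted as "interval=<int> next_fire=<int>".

Answer: interval=4 next_fire=136

Derivation:
Op 1: register job_D */2 -> active={job_D:*/2}
Op 2: register job_C */17 -> active={job_C:*/17, job_D:*/2}
Op 3: unregister job_D -> active={job_C:*/17}
Op 4: register job_B */2 -> active={job_B:*/2, job_C:*/17}
Op 5: unregister job_B -> active={job_C:*/17}
Op 6: register job_D */7 -> active={job_C:*/17, job_D:*/7}
Op 7: register job_C */4 -> active={job_C:*/4, job_D:*/7}
Final interval of job_C = 4
Next fire of job_C after T=135: (135//4+1)*4 = 136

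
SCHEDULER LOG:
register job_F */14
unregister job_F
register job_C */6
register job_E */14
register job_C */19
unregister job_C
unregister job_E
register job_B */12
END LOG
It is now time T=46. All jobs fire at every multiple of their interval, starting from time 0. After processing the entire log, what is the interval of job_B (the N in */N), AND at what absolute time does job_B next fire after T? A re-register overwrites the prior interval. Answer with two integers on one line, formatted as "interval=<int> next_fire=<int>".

Answer: interval=12 next_fire=48

Derivation:
Op 1: register job_F */14 -> active={job_F:*/14}
Op 2: unregister job_F -> active={}
Op 3: register job_C */6 -> active={job_C:*/6}
Op 4: register job_E */14 -> active={job_C:*/6, job_E:*/14}
Op 5: register job_C */19 -> active={job_C:*/19, job_E:*/14}
Op 6: unregister job_C -> active={job_E:*/14}
Op 7: unregister job_E -> active={}
Op 8: register job_B */12 -> active={job_B:*/12}
Final interval of job_B = 12
Next fire of job_B after T=46: (46//12+1)*12 = 48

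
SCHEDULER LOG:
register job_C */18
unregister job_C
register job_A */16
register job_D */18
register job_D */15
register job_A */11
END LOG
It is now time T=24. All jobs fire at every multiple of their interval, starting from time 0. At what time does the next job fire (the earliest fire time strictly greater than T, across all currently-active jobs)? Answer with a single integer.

Answer: 30

Derivation:
Op 1: register job_C */18 -> active={job_C:*/18}
Op 2: unregister job_C -> active={}
Op 3: register job_A */16 -> active={job_A:*/16}
Op 4: register job_D */18 -> active={job_A:*/16, job_D:*/18}
Op 5: register job_D */15 -> active={job_A:*/16, job_D:*/15}
Op 6: register job_A */11 -> active={job_A:*/11, job_D:*/15}
  job_A: interval 11, next fire after T=24 is 33
  job_D: interval 15, next fire after T=24 is 30
Earliest fire time = 30 (job job_D)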